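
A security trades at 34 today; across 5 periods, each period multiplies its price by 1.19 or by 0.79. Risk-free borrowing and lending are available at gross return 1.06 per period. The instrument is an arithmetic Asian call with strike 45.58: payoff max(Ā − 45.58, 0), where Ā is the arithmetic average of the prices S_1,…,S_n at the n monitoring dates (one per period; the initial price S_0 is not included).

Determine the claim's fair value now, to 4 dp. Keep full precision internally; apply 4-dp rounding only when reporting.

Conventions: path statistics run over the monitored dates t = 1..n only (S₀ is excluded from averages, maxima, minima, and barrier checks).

No-arbitrage gives p* = (R−d)/(u−d) = 0.6750: enumerate every path, weight its payoff by its p*-probability, and discount by R^5.
Enumerate all 2^5 = 32 price paths (U = up ×1.19, D = down ×0.79); each path with k up-moves has probability p*^k·(1−p*)^(5−k).
DDDDD: Ā=17.7095, payoff=0.0000, prob=0.003626
UDDDD: Ā=26.6764, payoff=0.0000, prob=0.007531
DUDDD: Ā=23.9564, payoff=0.0000, prob=0.007531
UUDDD: Ā=36.0862, payoff=0.0000, prob=0.015641
DDUDD: Ā=21.8076, payoff=0.0000, prob=0.007531
UDUDD: Ā=32.8494, payoff=0.0000, prob=0.015641
DUUDD: Ā=30.1294, payoff=0.0000, prob=0.015641
UUUDD: Ā=45.3848, payoff=0.0000, prob=0.032485
DDDUD: Ā=20.1101, payoff=0.0000, prob=0.007531
UDDUD: Ā=30.2924, payoff=0.0000, prob=0.015641
DUDUD: Ā=27.5724, payoff=0.0000, prob=0.015641
UUDUD: Ā=41.5331, payoff=0.0000, prob=0.032485
DDUUD: Ā=25.4236, payoff=0.0000, prob=0.015641
UDUUD: Ā=38.2963, payoff=0.0000, prob=0.032485
DUUUD: Ā=35.5763, payoff=0.0000, prob=0.032485
UUUUD: Ā=53.5896, payoff=8.0096, prob=0.067468
DDDDU: Ā=18.7690, payoff=0.0000, prob=0.007531
UDDDU: Ā=28.2723, payoff=0.0000, prob=0.015641
DUDDU: Ā=25.5523, payoff=0.0000, prob=0.015641
UUDDU: Ā=38.4901, payoff=0.0000, prob=0.032485
DDUDU: Ā=23.4035, payoff=0.0000, prob=0.015641
UDUDU: Ā=35.2533, payoff=0.0000, prob=0.032485
DUUDU: Ā=32.5333, payoff=0.0000, prob=0.032485
UUUDU: Ā=49.0059, payoff=3.4259, prob=0.067468
DDDUU: Ā=21.7059, payoff=0.0000, prob=0.015641
UDDUU: Ā=32.6963, payoff=0.0000, prob=0.032485
DUDUU: Ā=29.9763, payoff=0.0000, prob=0.032485
UUDUU: Ā=45.1541, payoff=0.0000, prob=0.067468
DDUUU: Ā=27.8275, payoff=0.0000, prob=0.032485
UDUUU: Ā=41.9173, payoff=0.0000, prob=0.067468
DUUUU: Ā=39.1973, payoff=0.0000, prob=0.067468
UUUUU: Ā=59.0441, payoff=13.4641, prob=0.140126
Price = Σ prob·payoff / R^5 = 2.658196 / 1.338226 = 1.9864

price = 1.9864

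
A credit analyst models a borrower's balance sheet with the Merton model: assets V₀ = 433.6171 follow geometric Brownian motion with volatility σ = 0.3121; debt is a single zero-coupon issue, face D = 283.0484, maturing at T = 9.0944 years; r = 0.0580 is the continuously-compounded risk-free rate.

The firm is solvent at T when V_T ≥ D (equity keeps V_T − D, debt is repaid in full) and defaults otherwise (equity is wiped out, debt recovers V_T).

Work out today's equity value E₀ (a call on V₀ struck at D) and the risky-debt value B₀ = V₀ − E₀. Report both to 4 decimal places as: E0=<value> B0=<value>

With assets at 433.6171 and a single debt payment of 283.0484 at 9.0944 years:
d₁ = [ln(V₀/D) + (r + σ²/2)T] / (σ√T)
   = [ln(433.6171/283.0484) + (0.0580 + 0.5·0.3121²)·9.0944] / (0.3121·√9.0944)
   = [0.426544 + 0.970402] / 0.941198 = 1.484221
d₂ = d₁ − σ√T = 1.484221 − 0.941198 = 0.543024
N(d₁) = 0.931125,  N(d₂) = 0.706443,  e^(−rT) = 0.590093
E₀ = V₀·N(d₁) − D·e^(−rT)·N(d₂)
   = 433.6171·0.931125 − 283.0484·0.590093·0.706443 = 285.758081
B₀ = V₀ − E₀ = 433.6171 − 285.758081 = 147.859019

E0=285.7581 B0=147.8590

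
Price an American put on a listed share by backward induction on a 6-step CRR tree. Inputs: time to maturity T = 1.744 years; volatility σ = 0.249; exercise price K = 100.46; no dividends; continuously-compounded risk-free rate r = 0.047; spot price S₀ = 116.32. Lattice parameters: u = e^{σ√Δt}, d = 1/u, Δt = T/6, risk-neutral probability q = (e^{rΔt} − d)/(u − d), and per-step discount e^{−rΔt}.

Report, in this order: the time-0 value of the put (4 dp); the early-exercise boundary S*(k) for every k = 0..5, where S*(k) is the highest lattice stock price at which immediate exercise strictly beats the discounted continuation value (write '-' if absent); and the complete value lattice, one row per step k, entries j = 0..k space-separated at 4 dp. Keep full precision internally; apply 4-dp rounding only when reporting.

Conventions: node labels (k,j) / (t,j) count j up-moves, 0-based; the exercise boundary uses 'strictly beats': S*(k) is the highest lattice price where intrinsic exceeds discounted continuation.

price = 5.6171
boundary = - - - 77.7588 67.9904 77.7588
tree:
5.6171
9.2587 2.3719
14.7892 4.3498 0.5913
22.7012 7.8072 1.2426 0.0000
32.4696 13.6044 2.6111 0.0000 0.0000
41.0108 22.7012 5.4867 0.0000 0.0000 0.0000
48.4791 32.4696 11.5294 0.0000 0.0000 0.0000 0.0000

params: Δt=0.29067 u=1.14367 d=0.87438 q=0.51757 e^(-rΔt)=0.98643
t_6 payoffs: 48.4791 32.4696 11.5294 0.0000 0.0000 0.0000 0.0000
t_5: node(5,0) S=59.4492 payoff=41.0108 vs cont=39.6477 → 41.0108 [stop]  node(5,1) S=77.7588 payoff=22.7012 vs cont=21.3382 → 22.7012 [stop]  node(5,2) S=101.7074 payoff=0.0000 vs cont=5.4867 → 5.4867 [wait]  node(5,3) S=133.0320 payoff=0.0000 vs cont=0.0000 → 0.0000 [wait]  node(5,4) S=174.0041 payoff=0.0000 vs cont=0.0000 → 0.0000 [wait]  node(5,5) S=227.5951 payoff=0.0000 vs cont=0.0000 → 0.0000 [wait]  ⇒ S*(5)=77.7588
t_4: node(4,0) S=67.9904 payoff=32.4696 vs cont=31.1065 → 32.4696 [stop]  node(4,1) S=88.9306 payoff=11.5294 vs cont=13.6044 → 13.6044 [wait]  node(4,2) S=116.3200 payoff=0.0000 vs cont=2.6111 → 2.6111 [wait]  node(4,3) S=152.1450 payoff=0.0000 vs cont=0.0000 → 0.0000 [wait]  node(4,4) S=199.0037 payoff=0.0000 vs cont=0.0000 → 0.0000 [wait]  ⇒ S*(4)=67.9904
t_3: node(3,0) S=77.7588 payoff=22.7012 vs cont=22.3975 → 22.7012 [stop]  node(3,1) S=101.7074 payoff=0.0000 vs cont=7.8072 → 7.8072 [wait]  node(3,2) S=133.0320 payoff=0.0000 vs cont=1.2426 → 1.2426 [wait]  node(3,3) S=174.0041 payoff=0.0000 vs cont=0.0000 → 0.0000 [wait]  ⇒ S*(3)=77.7588
t_2: node(2,0) S=88.9306 payoff=11.5294 vs cont=14.7892 → 14.7892 [wait]  node(2,1) S=116.3200 payoff=0.0000 vs cont=4.3498 → 4.3498 [wait]  node(2,2) S=152.1450 payoff=0.0000 vs cont=0.5913 → 0.5913 [wait]  ⇒ S*(2)=-
t_1: node(1,0) S=101.7074 payoff=0.0000 vs cont=9.2587 → 9.2587 [wait]  node(1,1) S=133.0320 payoff=0.0000 vs cont=2.3719 → 2.3719 [wait]  ⇒ S*(1)=-
t_0: node(0,0) S=116.3200 payoff=0.0000 vs cont=5.6171 → 5.6171 [wait]  ⇒ S*(0)=-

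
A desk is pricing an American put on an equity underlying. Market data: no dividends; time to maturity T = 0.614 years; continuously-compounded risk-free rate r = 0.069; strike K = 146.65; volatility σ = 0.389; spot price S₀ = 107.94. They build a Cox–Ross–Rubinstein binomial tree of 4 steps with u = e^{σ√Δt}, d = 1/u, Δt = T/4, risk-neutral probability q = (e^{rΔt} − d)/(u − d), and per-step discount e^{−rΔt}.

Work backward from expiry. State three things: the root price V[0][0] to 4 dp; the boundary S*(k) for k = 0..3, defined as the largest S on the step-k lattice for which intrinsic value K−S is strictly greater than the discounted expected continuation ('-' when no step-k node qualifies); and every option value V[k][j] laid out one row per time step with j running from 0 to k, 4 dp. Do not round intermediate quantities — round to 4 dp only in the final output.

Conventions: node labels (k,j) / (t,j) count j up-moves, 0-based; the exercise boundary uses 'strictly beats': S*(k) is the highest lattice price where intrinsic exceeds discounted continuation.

params: Δt=0.15350 u=1.16463 d=0.85864 q=0.49677 e^(-rΔt)=0.98946
t_4 payoffs: 87.9788 67.0700 38.7100 0.2432 0.0000
t_3: node(3,0) S=68.3305 payoff=78.3195 vs cont=76.7745 → 78.3195 [stop]  node(3,1) S=92.6815 payoff=53.9685 vs cont=52.4235 → 53.9685 [stop]  node(3,2) S=125.7106 payoff=20.9394 vs cont=19.3944 → 20.9394 [stop]  node(3,3) S=170.5102 payoff=0.0000 vs cont=0.1211 → 0.1211 [wait]  ⇒ S*(3)=125.7106
t_2: node(2,0) S=79.5800 payoff=67.0700 vs cont=65.5250 → 67.0700 [stop]  node(2,1) S=107.9400 payoff=38.7100 vs cont=37.1650 → 38.7100 [stop]  node(2,2) S=146.4068 payoff=0.2432 vs cont=10.4859 → 10.4859 [wait]  ⇒ S*(2)=107.9400
t_1: node(1,0) S=92.6815 payoff=53.9685 vs cont=52.4235 → 53.9685 [stop]  node(1,1) S=125.7106 payoff=20.9394 vs cont=24.4290 → 24.4290 [wait]  ⇒ S*(1)=92.6815
t_0: node(0,0) S=107.9400 payoff=38.7100 vs cont=38.8802 → 38.8802 [wait]  ⇒ S*(0)=-

price = 38.8802
boundary = - 92.6815 107.9400 125.7106
tree:
38.8802
53.9685 24.4290
67.0700 38.7100 10.4859
78.3195 53.9685 20.9394 0.1211
87.9788 67.0700 38.7100 0.2432 0.0000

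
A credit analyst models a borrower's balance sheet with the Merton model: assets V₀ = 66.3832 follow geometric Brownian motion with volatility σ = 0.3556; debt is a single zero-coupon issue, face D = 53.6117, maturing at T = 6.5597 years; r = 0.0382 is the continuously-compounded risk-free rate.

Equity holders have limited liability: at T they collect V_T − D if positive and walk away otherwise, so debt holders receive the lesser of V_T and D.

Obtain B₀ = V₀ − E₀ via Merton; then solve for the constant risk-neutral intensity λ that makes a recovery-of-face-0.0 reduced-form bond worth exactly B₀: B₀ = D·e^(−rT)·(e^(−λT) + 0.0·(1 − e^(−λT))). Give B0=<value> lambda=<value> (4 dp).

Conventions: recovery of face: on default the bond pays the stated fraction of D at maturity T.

B0=32.8709 lambda=0.0364

Work the structural quantities from V₀ = 66.3832 against face 53.6117:
d₁ = [ln(V₀/D) + (r + σ²/2)T] / (σ√T)
   = [ln(66.3832/53.6117) + (0.0382 + 0.5·0.3556²)·6.5597] / (0.3556·√6.5597)
   = [0.213677 + 0.665322] / 0.910760 = 0.965127
d₂ = d₁ − σ√T = 0.965127 − 0.910760 = 0.054368
N(d₁) = 0.832759,  N(d₂) = 0.521679,  e^(−rT) = 0.778349
E₀ = V₀·N(d₁) − D·e^(−rT)·N(d₂)
   = 66.3832·0.832759 − 53.6117·0.778349·0.521679 = 33.512307
B₀ = V₀ − E₀ = 66.3832 − 33.512307 = 32.870893
e^(−λT) = (B₀·e^(rT)/D − 0)/(1 − 0) = (32.8709·1.284771/53.6117 − 0)/1 = 0.78773068
λ = −ln(0.78773068)/6.5597 = 0.036373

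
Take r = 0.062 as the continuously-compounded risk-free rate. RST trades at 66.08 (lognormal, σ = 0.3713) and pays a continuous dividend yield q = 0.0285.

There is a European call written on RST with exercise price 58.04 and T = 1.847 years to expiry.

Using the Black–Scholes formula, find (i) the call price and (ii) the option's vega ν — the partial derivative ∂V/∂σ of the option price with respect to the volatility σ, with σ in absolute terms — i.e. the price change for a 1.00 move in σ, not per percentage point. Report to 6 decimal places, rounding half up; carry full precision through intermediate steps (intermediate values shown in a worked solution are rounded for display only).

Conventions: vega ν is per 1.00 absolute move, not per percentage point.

σ√T = 0.3713·√1.847 = 0.504613
d₁ = (ln(S/K) + (r−q+σ²/2)T) / (σ√T) = (ln(66.08/58.04) + (0.062−0.0285+0.3713²/2)·1.847) / 0.504613 = (0.129734 + 0.189192) / 0.504613 = 0.632020
d₂ = d₁ − σ√T = 0.632020 − 0.504613 = 0.127407
e^{−rT} = 0.891799
e^{−qT} = 0.948722
N(d₁) = 0.736313,  N(d₂) = 0.550691
Call price V = S·e^{−qT}·N(d₁) − K·e^{−rT}·N(d₂) = 46.160601 − 28.503776 = 17.656825
φ(d₁) = (1/√(2π))·e^{−d₁²/2} = 0.326716
ν = S·e^{−qT}·φ(d₁)·√T = 27.836414

price = 17.656825
ν = 27.836414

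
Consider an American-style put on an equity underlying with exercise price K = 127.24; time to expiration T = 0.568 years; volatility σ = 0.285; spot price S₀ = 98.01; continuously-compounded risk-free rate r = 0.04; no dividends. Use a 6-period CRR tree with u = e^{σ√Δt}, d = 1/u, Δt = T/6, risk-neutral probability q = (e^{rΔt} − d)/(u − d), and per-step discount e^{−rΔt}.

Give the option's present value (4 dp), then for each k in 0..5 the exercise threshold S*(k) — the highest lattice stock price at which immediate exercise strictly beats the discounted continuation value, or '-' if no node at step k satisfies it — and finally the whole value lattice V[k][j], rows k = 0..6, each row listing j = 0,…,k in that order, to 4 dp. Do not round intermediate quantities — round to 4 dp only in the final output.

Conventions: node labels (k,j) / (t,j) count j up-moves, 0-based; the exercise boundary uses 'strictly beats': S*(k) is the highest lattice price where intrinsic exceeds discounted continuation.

params: Δt=0.09467 u=1.09165 d=0.91605 q=0.49970 e^(-rΔt)=0.99622
t_6 payoffs: 69.3272 58.2256 44.9959 29.2300 10.4419 0.0000 0.0000
t_5: node(5,0) S=63.2204 payoff=64.0196 vs cont=63.5387 → 64.0196 [stop]  node(5,1) S=75.3394 payoff=51.9006 vs cont=51.4197 → 51.9006 [stop]  node(5,2) S=89.7817 payoff=37.4583 vs cont=36.9774 → 37.4583 [stop]  node(5,3) S=106.9924 payoff=20.2476 vs cont=19.7667 → 20.2476 [stop]  node(5,4) S=127.5024 payoff=0.0000 vs cont=5.2044 → 5.2044 [wait]  node(5,5) S=151.9441 payoff=0.0000 vs cont=0.0000 → 0.0000 [wait]  ⇒ S*(5)=106.9924
t_4: node(4,0) S=69.0144 payoff=58.2256 vs cont=57.7447 → 58.2256 [stop]  node(4,1) S=82.2441 payoff=44.9959 vs cont=44.5150 → 44.9959 [stop]  node(4,2) S=98.0100 payoff=29.2300 vs cont=28.7491 → 29.2300 [stop]  node(4,3) S=116.7981 payoff=10.4419 vs cont=12.6824 → 12.6824 [wait]  node(4,4) S=139.1878 payoff=0.0000 vs cont=2.5939 → 2.5939 [wait]  ⇒ S*(4)=98.0100
t_3: node(3,0) S=75.3394 payoff=51.9006 vs cont=51.4197 → 51.9006 [stop]  node(3,1) S=89.7817 payoff=37.4583 vs cont=36.9774 → 37.4583 [stop]  node(3,2) S=106.9924 payoff=20.2476 vs cont=20.8820 → 20.8820 [wait]  node(3,3) S=127.5024 payoff=0.0000 vs cont=7.6123 → 7.6123 [wait]  ⇒ S*(3)=89.7817
t_2: node(2,0) S=82.2441 payoff=44.9959 vs cont=44.5150 → 44.9959 [stop]  node(2,1) S=98.0100 payoff=29.2300 vs cont=29.0649 → 29.2300 [stop]  node(2,2) S=116.7981 payoff=10.4419 vs cont=14.1973 → 14.1973 [wait]  ⇒ S*(2)=98.0100
t_1: node(1,0) S=89.7817 payoff=37.4583 vs cont=36.9774 → 37.4583 [stop]  node(1,1) S=106.9924 payoff=20.2476 vs cont=21.6361 → 21.6361 [wait]  ⇒ S*(1)=89.7817
t_0: node(0,0) S=98.0100 payoff=29.2300 vs cont=29.4403 → 29.4403 [wait]  ⇒ S*(0)=-

price = 29.4403
boundary = - 89.7817 98.0100 89.7817 98.0100 106.9924
tree:
29.4403
37.4583 21.6361
44.9959 29.2300 14.1973
51.9006 37.4583 20.8820 7.6123
58.2256 44.9959 29.2300 12.6824 2.5939
64.0196 51.9006 37.4583 20.2476 5.2044 0.0000
69.3272 58.2256 44.9959 29.2300 10.4419 0.0000 0.0000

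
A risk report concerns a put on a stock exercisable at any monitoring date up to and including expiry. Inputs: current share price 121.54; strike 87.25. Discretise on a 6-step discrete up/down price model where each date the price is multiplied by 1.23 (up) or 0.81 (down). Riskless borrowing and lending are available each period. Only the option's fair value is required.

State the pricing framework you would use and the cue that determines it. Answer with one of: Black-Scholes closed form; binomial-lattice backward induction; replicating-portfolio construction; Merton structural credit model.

framework: binomial-lattice backward induction

Key observation: the exercise right at every one of the 6 steps is what matters: each node needs max(87.25 − S, continuation), which only the stepwise tree valuation starting from spot 121.54 delivers.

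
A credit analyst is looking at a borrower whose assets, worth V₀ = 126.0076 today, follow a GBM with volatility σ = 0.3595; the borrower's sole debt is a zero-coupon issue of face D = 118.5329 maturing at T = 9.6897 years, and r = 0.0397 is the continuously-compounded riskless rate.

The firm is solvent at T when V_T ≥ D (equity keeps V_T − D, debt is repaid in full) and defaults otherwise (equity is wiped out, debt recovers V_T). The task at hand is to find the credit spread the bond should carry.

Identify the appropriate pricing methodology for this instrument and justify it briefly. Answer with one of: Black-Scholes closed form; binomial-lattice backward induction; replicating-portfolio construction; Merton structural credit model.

Key observation: the asked-for credit quantity lives on the firm's capital structure — asset value, asset volatility, debt face 118.5329 — which is the structural model's domain.

framework: Merton structural credit model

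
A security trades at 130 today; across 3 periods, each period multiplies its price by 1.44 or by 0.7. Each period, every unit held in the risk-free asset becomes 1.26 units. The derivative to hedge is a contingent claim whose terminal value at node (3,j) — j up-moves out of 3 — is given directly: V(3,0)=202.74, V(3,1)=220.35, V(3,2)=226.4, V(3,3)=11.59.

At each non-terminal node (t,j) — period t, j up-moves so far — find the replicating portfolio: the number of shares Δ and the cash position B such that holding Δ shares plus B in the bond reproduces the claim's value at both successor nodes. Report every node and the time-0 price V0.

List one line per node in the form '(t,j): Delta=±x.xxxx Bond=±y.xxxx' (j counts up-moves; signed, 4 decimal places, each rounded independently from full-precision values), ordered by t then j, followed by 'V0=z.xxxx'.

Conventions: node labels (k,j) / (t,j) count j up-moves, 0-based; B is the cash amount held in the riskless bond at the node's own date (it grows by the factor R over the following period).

(0,0): Delta=-0.7841 Bond=167.9925
(1,0): Delta=0.1044 Bond=130.8161
(1,1): Delta=-0.9229 Bond=237.6595
(2,0): Delta=0.3736 Bond=147.6840
(2,1): Delta=0.0624 Bond=170.3389
(2,2): Delta=-1.0768 Bond=340.9513
V0=66.0638

Since d<R<u, set p* = (R−d)/(u−d) = 0.7568; price each node as the discounted p*-expectation of its children.
Expiry values: V(3,0)=202.7400, V(3,1)=220.3500, V(3,2)=226.4000, V(3,3)=11.5900
  t=2,j=0: stock 63.7000 → up 91.7280 (V=220.3500), down 44.5900 (V=202.7400). Price 171.4813; hedge Δ=0.3736, bond B=147.6840.
  t=2,j=1: stock 131.0400 → up 188.6976 (V=226.4000), down 91.7280 (V=220.3500). Price 178.5146; hedge Δ=0.0624, bond B=170.3389.
  t=2,j=2: stock 269.5680 → up 388.1779 (V=11.5900), down 188.6976 (V=226.4000). Price 50.6675; hedge Δ=-1.0768, bond B=340.9513.
  t=1,j=0: stock 91.0000 → up 131.0400 (V=178.5146), down 63.7000 (V=171.4813). Price 140.3205; hedge Δ=0.1044, bond B=130.8161.
  t=1,j=1: stock 187.2000 → up 269.5680 (V=50.6675), down 131.0400 (V=178.5146). Price 64.8932; hedge Δ=-0.9229, bond B=237.6595.
  t=0,j=0: stock 130.0000 → up 187.2000 (V=64.8932), down 91.0000 (V=140.3205). Price 66.0638; hedge Δ=-0.7841, bond B=167.9925.
Sanity check at the root: Δ(0,0)·S0 + B(0,0) reproduces V0 = 66.0638.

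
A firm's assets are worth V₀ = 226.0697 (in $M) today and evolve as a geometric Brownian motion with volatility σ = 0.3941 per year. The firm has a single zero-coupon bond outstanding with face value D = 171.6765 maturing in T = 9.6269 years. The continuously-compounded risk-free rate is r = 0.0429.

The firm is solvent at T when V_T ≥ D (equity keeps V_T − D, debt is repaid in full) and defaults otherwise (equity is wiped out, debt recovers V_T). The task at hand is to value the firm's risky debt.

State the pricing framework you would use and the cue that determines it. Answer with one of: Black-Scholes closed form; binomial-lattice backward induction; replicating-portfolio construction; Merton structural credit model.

framework: Merton structural credit model

Key observation: a levered firm with one bullet debt due at 9.6269 years is the canonical structural-credit setup: equity is a call on the firm's assets struck at the face value.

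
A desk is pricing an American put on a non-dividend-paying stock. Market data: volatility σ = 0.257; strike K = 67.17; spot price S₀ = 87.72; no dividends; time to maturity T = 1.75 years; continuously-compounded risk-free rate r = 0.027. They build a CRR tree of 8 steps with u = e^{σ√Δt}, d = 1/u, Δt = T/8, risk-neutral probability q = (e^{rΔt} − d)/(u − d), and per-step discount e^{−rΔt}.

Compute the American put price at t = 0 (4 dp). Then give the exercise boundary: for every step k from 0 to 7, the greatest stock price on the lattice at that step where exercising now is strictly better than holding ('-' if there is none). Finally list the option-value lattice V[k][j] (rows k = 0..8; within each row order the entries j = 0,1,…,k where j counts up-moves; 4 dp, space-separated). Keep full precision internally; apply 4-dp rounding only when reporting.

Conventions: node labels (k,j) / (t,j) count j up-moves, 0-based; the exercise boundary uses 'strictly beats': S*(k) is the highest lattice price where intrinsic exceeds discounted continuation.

params: Δt=0.21875 u=1.12772 d=0.88674 q=0.49457 e^(-rΔt)=0.99411
t_8 payoffs: 33.6365 24.5235 12.9339 0.0000 0.0000 0.0000 0.0000 0.0000 0.0000
t_7: node(7,0) S=37.8165 payoff=29.3535 vs cont=28.9580 → 29.3535 [stop]  node(7,1) S=48.0935 payoff=19.0765 vs cont=18.6810 → 19.0765 [stop]  node(7,2) S=61.1633 payoff=6.0067 vs cont=6.4987 → 6.4987 [wait]  node(7,3) S=77.7850 payoff=0.0000 vs cont=0.0000 → 0.0000 [wait]  node(7,4) S=98.9239 payoff=0.0000 vs cont=0.0000 → 0.0000 [wait]  node(7,5) S=125.8074 payoff=0.0000 vs cont=0.0000 → 0.0000 [wait]  node(7,6) S=159.9968 payoff=0.0000 vs cont=0.0000 → 0.0000 [wait]  node(7,7) S=203.4774 payoff=0.0000 vs cont=0.0000 → 0.0000 [wait]  ⇒ S*(7)=48.0935
t_6: node(6,0) S=42.6465 payoff=24.5235 vs cont=24.1279 → 24.5235 [stop]  node(6,1) S=54.2361 payoff=12.9339 vs cont=12.7802 → 12.9339 [stop]  node(6,2) S=68.9753 payoff=0.0000 vs cont=3.2653 → 3.2653 [wait]  node(6,3) S=87.7200 payoff=0.0000 vs cont=0.0000 → 0.0000 [wait]  node(6,4) S=111.5588 payoff=0.0000 vs cont=0.0000 → 0.0000 [wait]  node(6,5) S=141.8759 payoff=0.0000 vs cont=0.0000 → 0.0000 [wait]  node(6,6) S=180.4321 payoff=0.0000 vs cont=0.0000 → 0.0000 [wait]  ⇒ S*(6)=54.2361
t_5: node(5,0) S=48.0935 payoff=19.0765 vs cont=18.6810 → 19.0765 [stop]  node(5,1) S=61.1633 payoff=6.0067 vs cont=8.1041 → 8.1041 [wait]  node(5,2) S=77.7850 payoff=0.0000 vs cont=1.6407 → 1.6407 [wait]  node(5,3) S=98.9239 payoff=0.0000 vs cont=0.0000 → 0.0000 [wait]  node(5,4) S=125.8074 payoff=0.0000 vs cont=0.0000 → 0.0000 [wait]  node(5,5) S=159.9968 payoff=0.0000 vs cont=0.0000 → 0.0000 [wait]  ⇒ S*(5)=48.0935
t_4: node(4,0) S=54.2361 payoff=12.9339 vs cont=13.5696 → 13.5696 [wait]  node(4,1) S=68.9753 payoff=0.0000 vs cont=4.8786 → 4.8786 [wait]  node(4,2) S=87.7200 payoff=0.0000 vs cont=0.8244 → 0.8244 [wait]  node(4,3) S=111.5588 payoff=0.0000 vs cont=0.0000 → 0.0000 [wait]  node(4,4) S=141.8759 payoff=0.0000 vs cont=0.0000 → 0.0000 [wait]  ⇒ S*(4)=-
t_3: node(3,0) S=61.1633 payoff=6.0067 vs cont=9.2167 → 9.2167 [wait]  node(3,1) S=77.7850 payoff=0.0000 vs cont=2.8566 → 2.8566 [wait]  node(3,2) S=98.9239 payoff=0.0000 vs cont=0.4142 → 0.4142 [wait]  node(3,3) S=125.8074 payoff=0.0000 vs cont=0.0000 → 0.0000 [wait]  ⇒ S*(3)=-
t_2: node(2,0) S=68.9753 payoff=0.0000 vs cont=6.0354 → 6.0354 [wait]  node(2,1) S=87.7200 payoff=0.0000 vs cont=1.6390 → 1.6390 [wait]  node(2,2) S=111.5588 payoff=0.0000 vs cont=0.2081 → 0.2081 [wait]  ⇒ S*(2)=-
t_1: node(1,0) S=77.7850 payoff=0.0000 vs cont=3.8383 → 3.8383 [wait]  node(1,1) S=98.9239 payoff=0.0000 vs cont=0.9258 → 0.9258 [wait]  ⇒ S*(1)=-
t_0: node(0,0) S=87.7200 payoff=0.0000 vs cont=2.3838 → 2.3838 [wait]  ⇒ S*(0)=-

price = 2.3838
boundary = - - - - - 48.0935 54.2361 48.0935
tree:
2.3838
3.8383 0.9258
6.0354 1.6390 0.2081
9.2167 2.8566 0.4142 0.0000
13.5696 4.8786 0.8244 0.0000 0.0000
19.0765 8.1041 1.6407 0.0000 0.0000 0.0000
24.5235 12.9339 3.2653 0.0000 0.0000 0.0000 0.0000
29.3535 19.0765 6.4987 0.0000 0.0000 0.0000 0.0000 0.0000
33.6365 24.5235 12.9339 0.0000 0.0000 0.0000 0.0000 0.0000 0.0000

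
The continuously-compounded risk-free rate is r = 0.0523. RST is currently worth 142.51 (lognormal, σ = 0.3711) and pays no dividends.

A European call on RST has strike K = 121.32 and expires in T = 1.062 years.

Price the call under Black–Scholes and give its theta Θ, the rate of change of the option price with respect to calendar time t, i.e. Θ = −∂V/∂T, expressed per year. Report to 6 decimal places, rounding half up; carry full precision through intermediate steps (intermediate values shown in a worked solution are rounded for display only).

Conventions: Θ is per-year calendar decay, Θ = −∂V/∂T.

σ√T = 0.3711·√1.062 = 0.382431
d₁ = (ln(S/K) + (r+σ²/2)T) / (σ√T) = (ln(142.51/121.32) + (0.0523+0.3711²/2)·1.062) / 0.382431 = (0.160980 + 0.128669) / 0.382431 = 0.757391
d₂ = d₁ − σ√T = 0.757391 − 0.382431 = 0.374960
e^{−rT} = 0.945972
N(d₁) = 0.775592,  N(d₂) = 0.646155
Call price V = S·N(d₁) − K·e^{−rT}·N(d₂) = 110.529640 − 74.156147 = 36.373492
φ(d₁) = (1/√(2π))·e^{−d₁²/2} = 0.299465
Θ = −S·φ(d₁)·σ/(2√T) − r·K·e^{−rT}·N(d₂) = −7.684038 − 3.878366 = -11.562405

price = 36.373492
Θ = -11.562405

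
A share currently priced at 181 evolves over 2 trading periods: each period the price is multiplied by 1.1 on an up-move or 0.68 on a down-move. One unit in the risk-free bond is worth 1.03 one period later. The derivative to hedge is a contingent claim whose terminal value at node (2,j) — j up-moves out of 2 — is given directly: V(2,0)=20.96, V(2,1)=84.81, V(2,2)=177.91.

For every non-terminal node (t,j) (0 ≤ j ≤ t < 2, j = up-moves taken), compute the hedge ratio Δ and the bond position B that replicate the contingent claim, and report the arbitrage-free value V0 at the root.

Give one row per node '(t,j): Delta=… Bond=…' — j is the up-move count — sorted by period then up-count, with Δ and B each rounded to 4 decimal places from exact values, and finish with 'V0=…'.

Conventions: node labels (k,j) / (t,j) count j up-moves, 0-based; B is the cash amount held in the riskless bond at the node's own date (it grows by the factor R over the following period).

(0,0): Delta=1.1267 Bond=-64.7301
(1,0): Delta=1.2352 Bond=-80.0157
(1,1): Delta=1.1133 Bond=-64.0032
V0=139.2112

Risk-neutral probability p* = (R−d)/(u−d) = (1.03−0.68)/(1.1−0.68) = 0.8333.
Payoffs at expiry: V(2,0)=20.9600, V(2,1)=84.8100, V(2,2)=177.9100
  t=1,j=0: stock 123.0800 → up 135.3880 (V=84.8100), down 83.6944 (V=20.9600). Price 72.0081; hedge Δ=1.2352, bond B=-80.0157.
  t=1,j=1: stock 199.1000 → up 219.0100 (V=177.9100), down 135.3880 (V=84.8100). Price 157.6634; hedge Δ=1.1133, bond B=-64.0032.
  t=0,j=0: stock 181.0000 → up 199.1000 (V=157.6634), down 123.0800 (V=72.0081). Price 139.2112; hedge Δ=1.1267, bond B=-64.7301.
Sanity check at the root: Δ(0,0)·S0 + B(0,0) reproduces V0 = 139.2112.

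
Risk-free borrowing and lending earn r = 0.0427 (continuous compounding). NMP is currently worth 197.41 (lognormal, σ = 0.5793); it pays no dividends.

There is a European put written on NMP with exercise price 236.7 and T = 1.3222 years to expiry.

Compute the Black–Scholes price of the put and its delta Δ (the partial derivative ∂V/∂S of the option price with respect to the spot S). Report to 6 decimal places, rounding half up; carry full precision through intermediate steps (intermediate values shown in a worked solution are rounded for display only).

σ√T = 0.5793·√1.3222 = 0.666119
d₁ = (ln(S/K) + (r+σ²/2)T) / (σ√T) = (ln(197.41/236.7) + (0.0427+0.5793²/2)·1.3222) / 0.666119 = (-0.181511 + 0.278315) / 0.666119 = 0.145326
d₂ = d₁ − σ√T = 0.145326 − 0.666119 = -0.520793
e^{−rT} = 0.945106
N(−d₁) = 0.442227,  N(−d₂) = 0.698745
Put price V = K·e^{−rT}·N(−d₂) − S·N(−d₁) = 156.313791 − 87.299948 = 69.013843
Δ = −N(−d₁) = -0.442227

price = 69.013843
Δ = -0.442227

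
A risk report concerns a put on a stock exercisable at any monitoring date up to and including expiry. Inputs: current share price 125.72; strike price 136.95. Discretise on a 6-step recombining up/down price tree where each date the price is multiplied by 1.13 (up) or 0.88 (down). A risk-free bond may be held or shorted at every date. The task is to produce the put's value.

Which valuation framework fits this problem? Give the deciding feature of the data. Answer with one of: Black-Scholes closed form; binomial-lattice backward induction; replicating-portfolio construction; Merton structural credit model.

framework: binomial-lattice backward induction

Key observation: the exercise right at every one of the 6 steps is what matters: each node needs max(136.95 − S, continuation), which only the stepwise tree valuation starting from spot 125.72 delivers.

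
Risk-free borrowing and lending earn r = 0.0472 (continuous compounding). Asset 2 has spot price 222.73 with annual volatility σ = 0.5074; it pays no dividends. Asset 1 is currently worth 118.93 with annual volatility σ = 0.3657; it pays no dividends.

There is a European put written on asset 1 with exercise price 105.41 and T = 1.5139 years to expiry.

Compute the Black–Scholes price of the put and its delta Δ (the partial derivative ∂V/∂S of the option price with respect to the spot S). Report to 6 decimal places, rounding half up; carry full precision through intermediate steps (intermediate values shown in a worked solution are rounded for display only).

σ√T = 0.3657·√1.5139 = 0.449960
d₁ = (ln(S/K) + (r+σ²/2)T) / (σ√T) = (ln(118.93/105.41) + (0.0472+0.3657²/2)·1.5139) / 0.449960 = (0.120678 + 0.172688) / 0.449960 = 0.651982
d₂ = d₁ − σ√T = 0.651982 − 0.449960 = 0.202022
e^{−rT} = 0.931037
N(−d₁) = 0.257206,  N(−d₂) = 0.419950
Put price V = K·e^{−rT}·N(−d₂) − S·N(−d₁) = 41.214127 − 30.589564 = 10.624563
Δ = −N(−d₁) = -0.257206

price = 10.624563
Δ = -0.257206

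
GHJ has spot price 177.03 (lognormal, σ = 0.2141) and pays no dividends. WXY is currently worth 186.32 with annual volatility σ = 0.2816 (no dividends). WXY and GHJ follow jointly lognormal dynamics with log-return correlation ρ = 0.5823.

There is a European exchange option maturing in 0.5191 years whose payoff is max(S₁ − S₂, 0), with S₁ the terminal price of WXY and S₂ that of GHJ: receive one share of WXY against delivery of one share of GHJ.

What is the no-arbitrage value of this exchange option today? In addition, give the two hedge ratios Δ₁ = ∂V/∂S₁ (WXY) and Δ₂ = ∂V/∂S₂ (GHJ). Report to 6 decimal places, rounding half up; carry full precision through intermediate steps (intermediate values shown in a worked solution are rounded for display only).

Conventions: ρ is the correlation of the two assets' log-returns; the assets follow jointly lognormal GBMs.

exchange price = 17.423456
Δ1 = 0.650746
Δ2 = -0.586474

σ_eff = √(σ₁² + σ₂² − 2ρσ₁σ₂) = √(0.2816² + 0.2141² − 2·0.5823·0.2816·0.2141) = 0.234357
d₁ = (ln(S₁/S₂) + (q₂ − q₁ + σ_eff²/2)T) / (σ_eff√T) = (ln(186.32/177.03) + (0.0 − 0.0 + 0.027461)·0.5191) / 0.168851 = 0.387335
d₂ = d₁ − σ_eff√T = 0.387335 − 0.168851 = 0.218484
N(d₁) = 0.650746,  N(d₂) = 0.586474
V = S₁·e^{−q₁T}·N(d₁) − S₂·e^{−q₂T}·N(d₂) = 121.246947 − 103.823492 = 17.423456
Key observation: r never enters — measured in units of GHJ, the claim is a call on S₁/S₂ struck at 1, so only the dividend yields and σ_eff matter.
Δ₁ = e^{−q₁T}·N(d₁) = 0.650746;  Δ₂ = −e^{−q₂T}·N(d₂) = -0.586474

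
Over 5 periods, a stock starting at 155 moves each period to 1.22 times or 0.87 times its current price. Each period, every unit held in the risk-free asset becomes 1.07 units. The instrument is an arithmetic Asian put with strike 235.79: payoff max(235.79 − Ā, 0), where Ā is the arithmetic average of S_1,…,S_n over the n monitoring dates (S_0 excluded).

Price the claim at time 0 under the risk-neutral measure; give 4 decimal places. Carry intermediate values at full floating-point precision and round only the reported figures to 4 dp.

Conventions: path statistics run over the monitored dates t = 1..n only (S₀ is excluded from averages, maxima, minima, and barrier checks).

price = 36.0850

With p* = (R−d)/(u−d) = 0.5714, sum probability × payoff across the paths and divide by R^5.
Enumerate all 2^5 = 32 price paths (U = up ×1.22, D = down ×0.87); each path with k up-moves has probability p*^k·(1−p*)^(5−k).
DDDDD: Ā=104.0584, payoff=131.7316, prob=0.014458
UDDDD: Ā=145.9209, payoff=89.8691, prob=0.019278
DUDDD: Ā=135.0709, payoff=100.7191, prob=0.019278
UUDDD: Ā=189.4098, payoff=46.3802, prob=0.025704
DDUDD: Ā=125.6314, payoff=110.1586, prob=0.019278
UDUDD: Ā=176.1728, payoff=59.6172, prob=0.025704
DUUDD: Ā=165.3228, payoff=70.4672, prob=0.025704
UUUDD: Ā=231.8320, payoff=3.9580, prob=0.034271
DDDUD: Ā=117.4191, payoff=118.3709, prob=0.019278
UDDUD: Ā=164.6566, payoff=71.1334, prob=0.025704
DUDUD: Ā=153.8066, payoff=81.9834, prob=0.025704
UUDUD: Ā=215.6828, payoff=20.1072, prob=0.034271
DDUUD: Ā=144.3671, payoff=91.4229, prob=0.025704
UDUUD: Ā=202.4458, payoff=33.3442, prob=0.034271
DUUUD: Ā=191.5958, payoff=44.1942, prob=0.034271
UUUUD: Ā=268.6746, payoff=0.0000, prob=0.045695
DDDDU: Ā=110.2743, payoff=125.5157, prob=0.019278
UDDDU: Ā=154.6375, payoff=81.1525, prob=0.025704
DUDDU: Ā=143.7875, payoff=92.0025, prob=0.025704
UUDDU: Ā=201.6331, payoff=34.1569, prob=0.034271
DDUDU: Ā=134.3480, payoff=101.4420, prob=0.025704
UDUDU: Ā=188.3961, payoff=47.3939, prob=0.034271
DUUDU: Ā=177.5461, payoff=58.2439, prob=0.034271
UUUDU: Ā=248.9727, payoff=0.0000, prob=0.045695
DDDUU: Ā=126.1357, payoff=109.6543, prob=0.025704
UDDUU: Ā=176.8799, payoff=58.9101, prob=0.034271
DUDUU: Ā=166.0299, payoff=69.7601, prob=0.034271
UUDUU: Ā=232.8235, payoff=2.9665, prob=0.045695
DDUUU: Ā=156.5904, payoff=79.1996, prob=0.034271
UDUUU: Ā=219.5865, payoff=16.2035, prob=0.045695
DUUUU: Ā=208.7365, payoff=27.0535, prob=0.045695
UUUUU: Ā=292.7110, payoff=0.0000, prob=0.060927
Price = Σ prob·payoff / R^5 = 50.611071 / 1.402552 = 36.0850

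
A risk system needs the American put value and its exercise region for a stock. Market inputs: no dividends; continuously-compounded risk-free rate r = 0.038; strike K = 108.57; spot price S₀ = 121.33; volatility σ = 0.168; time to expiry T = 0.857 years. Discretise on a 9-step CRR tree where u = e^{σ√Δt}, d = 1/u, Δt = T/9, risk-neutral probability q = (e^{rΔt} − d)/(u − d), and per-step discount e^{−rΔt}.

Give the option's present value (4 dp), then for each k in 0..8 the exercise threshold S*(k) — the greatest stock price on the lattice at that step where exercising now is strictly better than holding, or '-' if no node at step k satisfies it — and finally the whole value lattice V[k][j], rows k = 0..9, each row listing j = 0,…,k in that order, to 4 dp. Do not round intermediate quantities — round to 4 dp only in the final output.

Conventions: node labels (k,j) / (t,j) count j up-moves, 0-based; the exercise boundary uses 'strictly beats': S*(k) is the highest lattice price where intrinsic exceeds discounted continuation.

params: Δt=0.09522 u=1.05321 d=0.94948 q=0.52199 e^(-rΔt)=0.99639
t_9 payoffs: 32.4783 24.1653 14.9442 4.7157 0.0000 0.0000 0.0000 0.0000 0.0000 0.0000
t_8: node(8,0) S=80.1405 payoff=28.4295 vs cont=28.0374 → 28.4295 [stop]  node(8,1) S=88.8958 payoff=19.6742 vs cont=19.2821 → 19.6742 [stop]  node(8,2) S=98.6075 payoff=9.9625 vs cont=9.5703 → 9.9625 [stop]  node(8,3) S=109.3803 payoff=0.0000 vs cont=2.2460 → 2.2460 [wait]  node(8,4) S=121.3300 payoff=0.0000 vs cont=0.0000 → 0.0000 [wait]  node(8,5) S=134.5852 payoff=0.0000 vs cont=0.0000 → 0.0000 [wait]  node(8,6) S=149.2885 payoff=0.0000 vs cont=0.0000 → 0.0000 [wait]  node(8,7) S=165.5981 payoff=0.0000 vs cont=0.0000 → 0.0000 [wait]  node(8,8) S=183.6895 payoff=0.0000 vs cont=0.0000 → 0.0000 [wait]  ⇒ S*(8)=98.6075
t_7: node(7,0) S=84.4047 payoff=24.1653 vs cont=23.7732 → 24.1653 [stop]  node(7,1) S=93.6258 payoff=14.9442 vs cont=14.5520 → 14.9442 [stop]  node(7,2) S=103.8543 payoff=4.7157 vs cont=5.9131 → 5.9131 [wait]  node(7,3) S=115.2003 payoff=0.0000 vs cont=1.0697 → 1.0697 [wait]  node(7,4) S=127.7858 payoff=0.0000 vs cont=0.0000 → 0.0000 [wait]  node(7,5) S=141.7463 payoff=0.0000 vs cont=0.0000 → 0.0000 [wait]  node(7,6) S=157.2320 payoff=0.0000 vs cont=0.0000 → 0.0000 [wait]  node(7,7) S=174.4094 payoff=0.0000 vs cont=0.0000 → 0.0000 [wait]  ⇒ S*(7)=93.6258
t_6: node(6,0) S=88.8958 payoff=19.6742 vs cont=19.2821 → 19.6742 [stop]  node(6,1) S=98.6075 payoff=9.9625 vs cont=10.1931 → 10.1931 [wait]  node(6,2) S=109.3803 payoff=0.0000 vs cont=3.3727 → 3.3727 [wait]  node(6,3) S=121.3300 payoff=0.0000 vs cont=0.5095 → 0.5095 [wait]  node(6,4) S=134.5852 payoff=0.0000 vs cont=0.0000 → 0.0000 [wait]  node(6,5) S=149.2885 payoff=0.0000 vs cont=0.0000 → 0.0000 [wait]  node(6,6) S=165.5981 payoff=0.0000 vs cont=0.0000 → 0.0000 [wait]  ⇒ S*(6)=88.8958
t_5: node(5,0) S=93.6258 payoff=14.9442 vs cont=14.6720 → 14.9442 [stop]  node(5,1) S=103.8543 payoff=4.7157 vs cont=6.6090 → 6.6090 [wait]  node(5,2) S=115.2003 payoff=0.0000 vs cont=1.8714 → 1.8714 [wait]  node(5,3) S=127.7858 payoff=0.0000 vs cont=0.2427 → 0.2427 [wait]  node(5,4) S=141.7463 payoff=0.0000 vs cont=0.0000 → 0.0000 [wait]  node(5,5) S=157.2320 payoff=0.0000 vs cont=0.0000 → 0.0000 [wait]  ⇒ S*(5)=93.6258
t_4: node(4,0) S=98.6075 payoff=9.9625 vs cont=10.5550 → 10.5550 [wait]  node(4,1) S=109.3803 payoff=0.0000 vs cont=4.1211 → 4.1211 [wait]  node(4,2) S=121.3300 payoff=0.0000 vs cont=1.0175 → 1.0175 [wait]  node(4,3) S=134.5852 payoff=0.0000 vs cont=0.1156 → 0.1156 [wait]  node(4,4) S=149.2885 payoff=0.0000 vs cont=0.0000 → 0.0000 [wait]  ⇒ S*(4)=-
t_3: node(3,0) S=103.8543 payoff=4.7157 vs cont=7.1706 → 7.1706 [wait]  node(3,1) S=115.2003 payoff=0.0000 vs cont=2.4920 → 2.4920 [wait]  node(3,2) S=127.7858 payoff=0.0000 vs cont=0.5447 → 0.5447 [wait]  node(3,3) S=141.7463 payoff=0.0000 vs cont=0.0550 → 0.0550 [wait]  ⇒ S*(3)=-
t_2: node(2,0) S=109.3803 payoff=0.0000 vs cont=4.7113 → 4.7113 [wait]  node(2,1) S=121.3300 payoff=0.0000 vs cont=1.4702 → 1.4702 [wait]  node(2,2) S=134.5852 payoff=0.0000 vs cont=0.2881 → 0.2881 [wait]  ⇒ S*(2)=-
t_1: node(1,0) S=115.2003 payoff=0.0000 vs cont=3.0086 → 3.0086 [wait]  node(1,1) S=127.7858 payoff=0.0000 vs cont=0.8501 → 0.8501 [wait]  ⇒ S*(1)=-
t_0: node(0,0) S=121.3300 payoff=0.0000 vs cont=1.8751 → 1.8751 [wait]  ⇒ S*(0)=-

price = 1.8751
boundary = - - - - - 93.6258 88.8958 93.6258 98.6075
tree:
1.8751
3.0086 0.8501
4.7113 1.4702 0.2881
7.1706 2.4920 0.5447 0.0550
10.5550 4.1211 1.0175 0.1156 0.0000
14.9442 6.6090 1.8714 0.2427 0.0000 0.0000
19.6742 10.1931 3.3727 0.5095 0.0000 0.0000 0.0000
24.1653 14.9442 5.9131 1.0697 0.0000 0.0000 0.0000 0.0000
28.4295 19.6742 9.9625 2.2460 0.0000 0.0000 0.0000 0.0000 0.0000
32.4783 24.1653 14.9442 4.7157 0.0000 0.0000 0.0000 0.0000 0.0000 0.0000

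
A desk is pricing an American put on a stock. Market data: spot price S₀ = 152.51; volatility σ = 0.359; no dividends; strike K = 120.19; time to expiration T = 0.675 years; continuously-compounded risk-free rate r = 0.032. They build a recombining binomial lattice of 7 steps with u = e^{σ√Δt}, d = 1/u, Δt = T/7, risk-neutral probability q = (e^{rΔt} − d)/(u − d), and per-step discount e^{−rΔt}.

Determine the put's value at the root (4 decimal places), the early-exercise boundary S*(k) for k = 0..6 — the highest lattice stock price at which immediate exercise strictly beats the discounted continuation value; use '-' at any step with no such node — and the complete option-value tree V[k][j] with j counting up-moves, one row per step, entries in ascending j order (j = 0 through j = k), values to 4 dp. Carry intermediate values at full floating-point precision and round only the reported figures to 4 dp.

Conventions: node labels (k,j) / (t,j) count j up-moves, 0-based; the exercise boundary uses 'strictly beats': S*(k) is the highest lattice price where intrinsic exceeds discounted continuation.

price = 4.4628
boundary = - - - - - 87.3418 97.6422
tree:
4.4628
7.0632 1.7409
10.9202 3.0288 0.3898
16.4023 5.1915 0.7607 0.0000
23.7571 8.7277 1.4845 0.0000 0.0000
32.8482 14.2931 2.8970 0.0000 0.0000 0.0000
42.0619 22.5478 5.6534 0.0000 0.0000 0.0000 0.0000
50.3037 32.8482 11.0327 0.0000 0.0000 0.0000 0.0000 0.0000

Δt=0.09643  u=1.11793  d=0.89451  q=0.48599  discount=0.99692
step 7 (expiry): payoffs max(K−S,0) = 50.3037 32.8482 11.0327 0.0000 0.0000 0.0000 0.0000 0.0000
step 6: (k=6,j=0): S=78.1281, K−S=42.0619, hold=41.6916 ⇒ V=42.0619 exercise | (k=6,j=1): S=97.6422, K−S=22.5478, hold=22.1775 ⇒ V=22.5478 exercise | (k=6,j=2): S=122.0304, K−S=0.0000, hold=5.6534 ⇒ V=5.6534 continue | (k=6,j=3): S=152.5100, K−S=0.0000, hold=0.0000 ⇒ V=0.0000 continue | (k=6,j=4): S=190.6025, K−S=0.0000, hold=0.0000 ⇒ V=0.0000 continue | (k=6,j=5): S=238.2095, K−S=0.0000, hold=0.0000 ⇒ V=0.0000 continue | (k=6,j=6): S=297.7073, K−S=0.0000, hold=0.0000 ⇒ V=0.0000 continue  boundary S*=97.6422
step 5: (k=5,j=0): S=87.3418, K−S=32.8482, hold=32.4779 ⇒ V=32.8482 exercise | (k=5,j=1): S=109.1573, K−S=11.0327, hold=14.2931 ⇒ V=14.2931 continue | (k=5,j=2): S=136.4216, K−S=0.0000, hold=2.8970 ⇒ V=2.8970 continue | (k=5,j=3): S=170.4957, K−S=0.0000, hold=0.0000 ⇒ V=0.0000 continue | (k=5,j=4): S=213.0806, K−S=0.0000, hold=0.0000 ⇒ V=0.0000 continue | (k=5,j=5): S=266.3019, K−S=0.0000, hold=0.0000 ⇒ V=0.0000 continue  boundary S*=87.3418
step 4: (k=4,j=0): S=97.6422, K−S=22.5478, hold=23.7571 ⇒ V=23.7571 continue | (k=4,j=1): S=122.0304, K−S=0.0000, hold=8.7277 ⇒ V=8.7277 continue | (k=4,j=2): S=152.5100, K−S=0.0000, hold=1.4845 ⇒ V=1.4845 continue | (k=4,j=3): S=190.6025, K−S=0.0000, hold=0.0000 ⇒ V=0.0000 continue | (k=4,j=4): S=238.2095, K−S=0.0000, hold=0.0000 ⇒ V=0.0000 continue  boundary S*=-
step 3: (k=3,j=0): S=109.1573, K−S=11.0327, hold=16.4023 ⇒ V=16.4023 continue | (k=3,j=1): S=136.4216, K−S=0.0000, hold=5.1915 ⇒ V=5.1915 continue | (k=3,j=2): S=170.4957, K−S=0.0000, hold=0.7607 ⇒ V=0.7607 continue | (k=3,j=3): S=213.0806, K−S=0.0000, hold=0.0000 ⇒ V=0.0000 continue  boundary S*=-
step 2: (k=2,j=0): S=122.0304, K−S=0.0000, hold=10.9202 ⇒ V=10.9202 continue | (k=2,j=1): S=152.5100, K−S=0.0000, hold=3.0288 ⇒ V=3.0288 continue | (k=2,j=2): S=190.6025, K−S=0.0000, hold=0.3898 ⇒ V=0.3898 continue  boundary S*=-
step 1: (k=1,j=0): S=136.4216, K−S=0.0000, hold=7.0632 ⇒ V=7.0632 continue | (k=1,j=1): S=170.4957, K−S=0.0000, hold=1.7409 ⇒ V=1.7409 continue  boundary S*=-
step 0: (k=0,j=0): S=152.5100, K−S=0.0000, hold=4.4628 ⇒ V=4.4628 continue  boundary S*=-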